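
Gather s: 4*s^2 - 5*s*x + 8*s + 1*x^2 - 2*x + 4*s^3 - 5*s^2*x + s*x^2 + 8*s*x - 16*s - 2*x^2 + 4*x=4*s^3 + s^2*(4 - 5*x) + s*(x^2 + 3*x - 8) - x^2 + 2*x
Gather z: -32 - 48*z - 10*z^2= -10*z^2 - 48*z - 32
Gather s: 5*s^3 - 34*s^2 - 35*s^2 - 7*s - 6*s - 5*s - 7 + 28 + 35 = 5*s^3 - 69*s^2 - 18*s + 56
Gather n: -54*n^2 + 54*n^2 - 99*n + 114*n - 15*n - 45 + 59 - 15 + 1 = 0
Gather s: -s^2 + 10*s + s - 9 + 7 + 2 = -s^2 + 11*s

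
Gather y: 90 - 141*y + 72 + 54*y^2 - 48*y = 54*y^2 - 189*y + 162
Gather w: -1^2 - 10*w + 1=-10*w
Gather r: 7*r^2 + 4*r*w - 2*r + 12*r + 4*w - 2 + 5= 7*r^2 + r*(4*w + 10) + 4*w + 3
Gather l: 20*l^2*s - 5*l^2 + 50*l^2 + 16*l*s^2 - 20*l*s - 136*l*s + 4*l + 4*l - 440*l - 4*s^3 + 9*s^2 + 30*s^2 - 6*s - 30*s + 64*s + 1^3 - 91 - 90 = l^2*(20*s + 45) + l*(16*s^2 - 156*s - 432) - 4*s^3 + 39*s^2 + 28*s - 180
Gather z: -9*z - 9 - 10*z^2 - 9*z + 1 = -10*z^2 - 18*z - 8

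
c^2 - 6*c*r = c*(c - 6*r)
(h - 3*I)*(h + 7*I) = h^2 + 4*I*h + 21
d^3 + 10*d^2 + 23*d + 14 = (d + 1)*(d + 2)*(d + 7)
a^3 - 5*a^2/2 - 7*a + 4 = (a - 4)*(a - 1/2)*(a + 2)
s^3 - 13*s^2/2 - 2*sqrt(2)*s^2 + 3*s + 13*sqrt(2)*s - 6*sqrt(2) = (s - 6)*(s - 1/2)*(s - 2*sqrt(2))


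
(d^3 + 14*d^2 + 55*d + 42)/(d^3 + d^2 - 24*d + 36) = (d^2 + 8*d + 7)/(d^2 - 5*d + 6)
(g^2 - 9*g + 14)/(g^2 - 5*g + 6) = (g - 7)/(g - 3)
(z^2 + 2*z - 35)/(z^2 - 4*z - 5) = (z + 7)/(z + 1)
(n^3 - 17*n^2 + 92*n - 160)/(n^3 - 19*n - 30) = (n^2 - 12*n + 32)/(n^2 + 5*n + 6)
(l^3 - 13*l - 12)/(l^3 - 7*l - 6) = (l^2 - l - 12)/(l^2 - l - 6)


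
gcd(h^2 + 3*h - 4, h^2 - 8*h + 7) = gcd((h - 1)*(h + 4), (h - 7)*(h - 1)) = h - 1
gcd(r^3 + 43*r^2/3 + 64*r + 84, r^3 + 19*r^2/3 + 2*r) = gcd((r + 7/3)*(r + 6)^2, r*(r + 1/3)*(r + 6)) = r + 6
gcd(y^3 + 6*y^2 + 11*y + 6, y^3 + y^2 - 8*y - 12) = y + 2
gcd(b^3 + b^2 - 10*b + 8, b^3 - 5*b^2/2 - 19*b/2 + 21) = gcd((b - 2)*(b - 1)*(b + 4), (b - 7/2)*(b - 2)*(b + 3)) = b - 2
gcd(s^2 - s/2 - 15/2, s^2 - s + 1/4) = 1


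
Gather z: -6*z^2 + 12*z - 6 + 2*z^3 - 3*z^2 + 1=2*z^3 - 9*z^2 + 12*z - 5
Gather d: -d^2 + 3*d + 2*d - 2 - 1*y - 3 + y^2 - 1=-d^2 + 5*d + y^2 - y - 6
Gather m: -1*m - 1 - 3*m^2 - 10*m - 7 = -3*m^2 - 11*m - 8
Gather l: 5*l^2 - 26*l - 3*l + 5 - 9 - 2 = 5*l^2 - 29*l - 6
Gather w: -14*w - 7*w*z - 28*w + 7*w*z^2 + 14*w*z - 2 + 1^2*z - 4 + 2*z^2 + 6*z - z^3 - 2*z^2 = w*(7*z^2 + 7*z - 42) - z^3 + 7*z - 6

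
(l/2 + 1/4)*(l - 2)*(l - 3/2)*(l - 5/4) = l^4/2 - 17*l^3/8 + 5*l^2/2 - l/32 - 15/16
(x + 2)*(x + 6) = x^2 + 8*x + 12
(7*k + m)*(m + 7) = 7*k*m + 49*k + m^2 + 7*m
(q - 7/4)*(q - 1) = q^2 - 11*q/4 + 7/4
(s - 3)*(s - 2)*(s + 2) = s^3 - 3*s^2 - 4*s + 12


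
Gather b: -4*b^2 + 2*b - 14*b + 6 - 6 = -4*b^2 - 12*b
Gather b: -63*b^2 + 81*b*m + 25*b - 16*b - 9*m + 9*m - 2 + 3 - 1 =-63*b^2 + b*(81*m + 9)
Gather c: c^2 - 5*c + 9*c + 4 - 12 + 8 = c^2 + 4*c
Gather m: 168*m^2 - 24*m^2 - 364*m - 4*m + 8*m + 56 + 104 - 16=144*m^2 - 360*m + 144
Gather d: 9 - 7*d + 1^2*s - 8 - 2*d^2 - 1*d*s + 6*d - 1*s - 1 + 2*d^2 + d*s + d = 0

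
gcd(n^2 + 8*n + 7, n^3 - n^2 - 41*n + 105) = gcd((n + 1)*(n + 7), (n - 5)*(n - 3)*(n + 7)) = n + 7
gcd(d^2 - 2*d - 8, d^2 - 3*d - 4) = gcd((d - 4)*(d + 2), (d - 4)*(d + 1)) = d - 4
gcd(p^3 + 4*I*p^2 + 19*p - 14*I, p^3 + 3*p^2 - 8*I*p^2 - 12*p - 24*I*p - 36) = p - 2*I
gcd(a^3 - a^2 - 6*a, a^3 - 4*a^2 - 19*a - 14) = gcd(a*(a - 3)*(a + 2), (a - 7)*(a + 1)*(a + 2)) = a + 2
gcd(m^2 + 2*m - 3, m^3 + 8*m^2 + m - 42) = m + 3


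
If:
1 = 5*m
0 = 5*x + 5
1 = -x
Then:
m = 1/5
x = -1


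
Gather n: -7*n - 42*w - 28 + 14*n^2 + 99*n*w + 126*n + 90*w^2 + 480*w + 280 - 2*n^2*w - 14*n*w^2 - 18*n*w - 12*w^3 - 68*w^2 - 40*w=n^2*(14 - 2*w) + n*(-14*w^2 + 81*w + 119) - 12*w^3 + 22*w^2 + 398*w + 252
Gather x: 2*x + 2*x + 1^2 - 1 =4*x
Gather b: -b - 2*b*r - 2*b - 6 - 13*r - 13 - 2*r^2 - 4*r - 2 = b*(-2*r - 3) - 2*r^2 - 17*r - 21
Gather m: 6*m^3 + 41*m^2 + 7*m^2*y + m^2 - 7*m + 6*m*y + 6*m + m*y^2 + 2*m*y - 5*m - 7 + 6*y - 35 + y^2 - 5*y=6*m^3 + m^2*(7*y + 42) + m*(y^2 + 8*y - 6) + y^2 + y - 42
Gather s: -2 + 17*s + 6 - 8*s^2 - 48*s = -8*s^2 - 31*s + 4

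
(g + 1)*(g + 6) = g^2 + 7*g + 6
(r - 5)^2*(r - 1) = r^3 - 11*r^2 + 35*r - 25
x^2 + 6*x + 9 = (x + 3)^2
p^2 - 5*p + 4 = (p - 4)*(p - 1)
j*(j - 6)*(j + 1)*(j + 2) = j^4 - 3*j^3 - 16*j^2 - 12*j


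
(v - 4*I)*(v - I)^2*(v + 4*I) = v^4 - 2*I*v^3 + 15*v^2 - 32*I*v - 16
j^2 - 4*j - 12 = (j - 6)*(j + 2)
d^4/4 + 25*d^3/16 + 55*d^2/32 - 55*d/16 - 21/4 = (d/4 + 1)*(d - 3/2)*(d + 7/4)*(d + 2)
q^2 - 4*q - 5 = (q - 5)*(q + 1)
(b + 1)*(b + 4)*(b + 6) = b^3 + 11*b^2 + 34*b + 24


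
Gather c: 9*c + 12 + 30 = 9*c + 42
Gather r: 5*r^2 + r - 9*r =5*r^2 - 8*r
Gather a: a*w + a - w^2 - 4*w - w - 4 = a*(w + 1) - w^2 - 5*w - 4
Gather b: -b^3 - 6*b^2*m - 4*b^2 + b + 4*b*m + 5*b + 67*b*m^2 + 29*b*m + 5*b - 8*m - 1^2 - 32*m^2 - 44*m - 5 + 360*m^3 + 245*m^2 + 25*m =-b^3 + b^2*(-6*m - 4) + b*(67*m^2 + 33*m + 11) + 360*m^3 + 213*m^2 - 27*m - 6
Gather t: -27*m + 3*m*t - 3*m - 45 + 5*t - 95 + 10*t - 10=-30*m + t*(3*m + 15) - 150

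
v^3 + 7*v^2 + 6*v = v*(v + 1)*(v + 6)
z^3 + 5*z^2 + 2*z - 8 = (z - 1)*(z + 2)*(z + 4)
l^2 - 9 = (l - 3)*(l + 3)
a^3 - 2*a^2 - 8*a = a*(a - 4)*(a + 2)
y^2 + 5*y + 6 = (y + 2)*(y + 3)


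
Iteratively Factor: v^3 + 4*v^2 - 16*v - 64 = (v + 4)*(v^2 - 16) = (v + 4)^2*(v - 4)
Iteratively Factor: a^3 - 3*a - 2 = (a - 2)*(a^2 + 2*a + 1) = (a - 2)*(a + 1)*(a + 1)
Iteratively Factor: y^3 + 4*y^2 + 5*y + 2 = (y + 1)*(y^2 + 3*y + 2) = (y + 1)^2*(y + 2)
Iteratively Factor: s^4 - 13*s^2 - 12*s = (s + 3)*(s^3 - 3*s^2 - 4*s) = s*(s + 3)*(s^2 - 3*s - 4) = s*(s - 4)*(s + 3)*(s + 1)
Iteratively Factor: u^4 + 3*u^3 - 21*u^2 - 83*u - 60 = (u + 1)*(u^3 + 2*u^2 - 23*u - 60) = (u + 1)*(u + 4)*(u^2 - 2*u - 15) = (u + 1)*(u + 3)*(u + 4)*(u - 5)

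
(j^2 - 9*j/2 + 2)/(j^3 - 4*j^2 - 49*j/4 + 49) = 2*(2*j - 1)/(4*j^2 - 49)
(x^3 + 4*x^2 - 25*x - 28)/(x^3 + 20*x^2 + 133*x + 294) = (x^2 - 3*x - 4)/(x^2 + 13*x + 42)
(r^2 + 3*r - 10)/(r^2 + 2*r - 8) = (r + 5)/(r + 4)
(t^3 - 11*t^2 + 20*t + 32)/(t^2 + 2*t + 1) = (t^2 - 12*t + 32)/(t + 1)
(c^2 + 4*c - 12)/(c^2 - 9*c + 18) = (c^2 + 4*c - 12)/(c^2 - 9*c + 18)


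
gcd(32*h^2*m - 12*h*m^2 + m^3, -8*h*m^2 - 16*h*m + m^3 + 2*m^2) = 8*h*m - m^2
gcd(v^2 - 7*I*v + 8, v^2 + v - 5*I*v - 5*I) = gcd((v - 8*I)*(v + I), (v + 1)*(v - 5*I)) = 1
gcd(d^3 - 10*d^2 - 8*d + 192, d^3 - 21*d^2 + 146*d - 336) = d^2 - 14*d + 48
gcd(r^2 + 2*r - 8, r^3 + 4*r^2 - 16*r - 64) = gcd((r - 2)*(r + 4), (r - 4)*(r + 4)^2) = r + 4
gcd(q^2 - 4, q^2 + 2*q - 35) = 1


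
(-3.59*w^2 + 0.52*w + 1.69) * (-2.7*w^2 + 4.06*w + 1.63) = 9.693*w^4 - 15.9794*w^3 - 8.3035*w^2 + 7.709*w + 2.7547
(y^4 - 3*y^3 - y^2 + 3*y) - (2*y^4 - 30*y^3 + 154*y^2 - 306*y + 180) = -y^4 + 27*y^3 - 155*y^2 + 309*y - 180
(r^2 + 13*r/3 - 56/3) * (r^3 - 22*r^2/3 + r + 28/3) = r^5 - 3*r^4 - 445*r^3/9 + 1355*r^2/9 + 196*r/9 - 1568/9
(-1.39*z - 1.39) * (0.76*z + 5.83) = -1.0564*z^2 - 9.1601*z - 8.1037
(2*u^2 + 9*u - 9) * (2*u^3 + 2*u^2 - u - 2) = 4*u^5 + 22*u^4 - 2*u^3 - 31*u^2 - 9*u + 18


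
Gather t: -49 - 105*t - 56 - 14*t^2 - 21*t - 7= -14*t^2 - 126*t - 112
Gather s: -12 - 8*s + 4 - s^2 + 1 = -s^2 - 8*s - 7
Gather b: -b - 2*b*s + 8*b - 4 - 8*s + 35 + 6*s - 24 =b*(7 - 2*s) - 2*s + 7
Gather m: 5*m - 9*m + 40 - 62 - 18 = -4*m - 40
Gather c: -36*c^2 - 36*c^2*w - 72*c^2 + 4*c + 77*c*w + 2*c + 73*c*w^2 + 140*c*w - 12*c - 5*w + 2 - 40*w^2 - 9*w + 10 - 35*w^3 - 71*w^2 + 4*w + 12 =c^2*(-36*w - 108) + c*(73*w^2 + 217*w - 6) - 35*w^3 - 111*w^2 - 10*w + 24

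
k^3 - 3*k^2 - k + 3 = (k - 3)*(k - 1)*(k + 1)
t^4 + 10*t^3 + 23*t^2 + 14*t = t*(t + 1)*(t + 2)*(t + 7)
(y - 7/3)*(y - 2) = y^2 - 13*y/3 + 14/3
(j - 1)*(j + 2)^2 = j^3 + 3*j^2 - 4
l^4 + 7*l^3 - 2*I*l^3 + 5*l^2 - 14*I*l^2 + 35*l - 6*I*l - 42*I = (l + 7)*(l - 3*I)*(l - I)*(l + 2*I)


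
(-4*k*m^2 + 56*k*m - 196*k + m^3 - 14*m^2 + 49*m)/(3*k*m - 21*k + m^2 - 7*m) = (-4*k*m + 28*k + m^2 - 7*m)/(3*k + m)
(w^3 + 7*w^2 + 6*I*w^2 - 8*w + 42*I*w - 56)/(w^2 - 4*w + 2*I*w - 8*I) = (w^2 + w*(7 + 4*I) + 28*I)/(w - 4)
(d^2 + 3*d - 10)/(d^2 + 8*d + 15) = (d - 2)/(d + 3)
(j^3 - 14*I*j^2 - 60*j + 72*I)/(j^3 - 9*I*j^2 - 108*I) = (j - 2*I)/(j + 3*I)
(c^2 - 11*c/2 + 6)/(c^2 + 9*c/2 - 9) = (c - 4)/(c + 6)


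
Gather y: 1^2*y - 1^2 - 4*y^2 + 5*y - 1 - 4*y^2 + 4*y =-8*y^2 + 10*y - 2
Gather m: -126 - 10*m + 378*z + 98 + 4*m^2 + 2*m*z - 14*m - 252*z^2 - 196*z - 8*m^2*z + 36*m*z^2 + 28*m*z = m^2*(4 - 8*z) + m*(36*z^2 + 30*z - 24) - 252*z^2 + 182*z - 28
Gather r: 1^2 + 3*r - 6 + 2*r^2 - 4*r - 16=2*r^2 - r - 21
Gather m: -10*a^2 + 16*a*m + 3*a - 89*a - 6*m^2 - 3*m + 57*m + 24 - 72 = -10*a^2 - 86*a - 6*m^2 + m*(16*a + 54) - 48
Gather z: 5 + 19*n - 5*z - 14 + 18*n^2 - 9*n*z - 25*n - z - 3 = 18*n^2 - 6*n + z*(-9*n - 6) - 12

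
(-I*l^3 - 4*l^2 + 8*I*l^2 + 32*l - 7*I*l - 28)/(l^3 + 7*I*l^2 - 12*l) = (-I*l^3 + l^2*(-4 + 8*I) + l*(32 - 7*I) - 28)/(l*(l^2 + 7*I*l - 12))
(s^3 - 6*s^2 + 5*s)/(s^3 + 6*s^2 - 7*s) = (s - 5)/(s + 7)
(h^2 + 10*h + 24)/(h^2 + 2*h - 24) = (h + 4)/(h - 4)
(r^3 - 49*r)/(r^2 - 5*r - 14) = r*(r + 7)/(r + 2)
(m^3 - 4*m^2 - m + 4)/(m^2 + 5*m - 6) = (m^2 - 3*m - 4)/(m + 6)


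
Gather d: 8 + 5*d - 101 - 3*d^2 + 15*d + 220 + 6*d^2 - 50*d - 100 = 3*d^2 - 30*d + 27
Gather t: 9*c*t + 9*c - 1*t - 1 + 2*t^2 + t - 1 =9*c*t + 9*c + 2*t^2 - 2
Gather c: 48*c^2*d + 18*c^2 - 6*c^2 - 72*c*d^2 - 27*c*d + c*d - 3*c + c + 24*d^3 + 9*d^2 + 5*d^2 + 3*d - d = c^2*(48*d + 12) + c*(-72*d^2 - 26*d - 2) + 24*d^3 + 14*d^2 + 2*d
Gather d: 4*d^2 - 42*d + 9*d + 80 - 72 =4*d^2 - 33*d + 8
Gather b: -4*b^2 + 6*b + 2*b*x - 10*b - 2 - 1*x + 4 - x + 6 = -4*b^2 + b*(2*x - 4) - 2*x + 8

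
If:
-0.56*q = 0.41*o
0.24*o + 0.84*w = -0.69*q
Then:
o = 3.16767676767677*w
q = -2.31919191919192*w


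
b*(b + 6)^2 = b^3 + 12*b^2 + 36*b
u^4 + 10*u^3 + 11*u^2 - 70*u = u*(u - 2)*(u + 5)*(u + 7)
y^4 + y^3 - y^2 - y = y*(y - 1)*(y + 1)^2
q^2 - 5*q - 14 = (q - 7)*(q + 2)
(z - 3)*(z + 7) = z^2 + 4*z - 21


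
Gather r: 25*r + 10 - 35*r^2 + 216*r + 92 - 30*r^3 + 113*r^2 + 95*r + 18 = -30*r^3 + 78*r^2 + 336*r + 120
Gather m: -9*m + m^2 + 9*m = m^2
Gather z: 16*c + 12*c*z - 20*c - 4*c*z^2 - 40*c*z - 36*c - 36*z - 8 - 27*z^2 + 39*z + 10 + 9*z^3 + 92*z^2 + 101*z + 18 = -40*c + 9*z^3 + z^2*(65 - 4*c) + z*(104 - 28*c) + 20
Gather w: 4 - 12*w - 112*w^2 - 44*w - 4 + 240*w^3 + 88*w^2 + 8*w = 240*w^3 - 24*w^2 - 48*w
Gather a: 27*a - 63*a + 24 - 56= -36*a - 32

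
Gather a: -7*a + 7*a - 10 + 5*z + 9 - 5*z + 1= 0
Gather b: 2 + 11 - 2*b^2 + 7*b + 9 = -2*b^2 + 7*b + 22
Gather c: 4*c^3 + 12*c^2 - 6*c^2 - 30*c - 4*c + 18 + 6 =4*c^3 + 6*c^2 - 34*c + 24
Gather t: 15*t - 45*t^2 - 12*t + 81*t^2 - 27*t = 36*t^2 - 24*t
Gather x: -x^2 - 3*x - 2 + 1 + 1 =-x^2 - 3*x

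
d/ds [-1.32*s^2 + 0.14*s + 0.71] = 0.14 - 2.64*s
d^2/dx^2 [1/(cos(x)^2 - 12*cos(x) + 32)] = (-4*sin(x)^4 + 18*sin(x)^2 - 429*cos(x) + 9*cos(3*x) + 210)/((cos(x) - 8)^3*(cos(x) - 4)^3)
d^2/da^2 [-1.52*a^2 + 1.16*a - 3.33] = -3.04000000000000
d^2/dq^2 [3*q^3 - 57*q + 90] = 18*q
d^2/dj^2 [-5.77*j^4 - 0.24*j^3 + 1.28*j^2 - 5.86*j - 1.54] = -69.24*j^2 - 1.44*j + 2.56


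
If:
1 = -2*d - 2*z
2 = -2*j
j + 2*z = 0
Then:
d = -1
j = -1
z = 1/2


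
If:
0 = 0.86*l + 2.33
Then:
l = -2.71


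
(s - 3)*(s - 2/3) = s^2 - 11*s/3 + 2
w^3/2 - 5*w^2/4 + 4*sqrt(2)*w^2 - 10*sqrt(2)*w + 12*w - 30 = (w/2 + sqrt(2))*(w - 5/2)*(w + 6*sqrt(2))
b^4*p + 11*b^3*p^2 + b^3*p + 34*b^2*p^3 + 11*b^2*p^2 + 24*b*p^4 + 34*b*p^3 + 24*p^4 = (b + p)*(b + 4*p)*(b + 6*p)*(b*p + p)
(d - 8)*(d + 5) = d^2 - 3*d - 40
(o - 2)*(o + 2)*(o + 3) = o^3 + 3*o^2 - 4*o - 12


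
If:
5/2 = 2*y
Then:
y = 5/4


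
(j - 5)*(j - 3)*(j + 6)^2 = j^4 + 4*j^3 - 45*j^2 - 108*j + 540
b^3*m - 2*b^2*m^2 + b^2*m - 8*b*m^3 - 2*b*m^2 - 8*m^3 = (b - 4*m)*(b + 2*m)*(b*m + m)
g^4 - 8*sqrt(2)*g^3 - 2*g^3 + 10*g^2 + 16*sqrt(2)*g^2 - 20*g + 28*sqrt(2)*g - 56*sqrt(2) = (g - 2)*(g - 7*sqrt(2))*(g - 2*sqrt(2))*(g + sqrt(2))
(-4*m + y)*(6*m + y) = -24*m^2 + 2*m*y + y^2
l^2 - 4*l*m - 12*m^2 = (l - 6*m)*(l + 2*m)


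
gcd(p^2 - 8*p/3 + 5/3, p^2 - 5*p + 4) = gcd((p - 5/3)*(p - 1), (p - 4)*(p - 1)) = p - 1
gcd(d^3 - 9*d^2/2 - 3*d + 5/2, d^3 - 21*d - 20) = d^2 - 4*d - 5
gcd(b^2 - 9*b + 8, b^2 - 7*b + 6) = b - 1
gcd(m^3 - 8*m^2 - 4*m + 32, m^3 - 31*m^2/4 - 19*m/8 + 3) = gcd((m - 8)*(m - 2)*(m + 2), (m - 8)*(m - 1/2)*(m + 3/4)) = m - 8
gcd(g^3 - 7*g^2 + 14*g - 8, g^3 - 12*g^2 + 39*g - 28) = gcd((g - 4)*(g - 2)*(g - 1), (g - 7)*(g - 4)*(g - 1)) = g^2 - 5*g + 4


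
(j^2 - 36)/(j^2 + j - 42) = (j + 6)/(j + 7)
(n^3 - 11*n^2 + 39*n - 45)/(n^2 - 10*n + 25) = (n^2 - 6*n + 9)/(n - 5)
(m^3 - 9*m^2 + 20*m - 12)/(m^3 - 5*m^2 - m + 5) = (m^2 - 8*m + 12)/(m^2 - 4*m - 5)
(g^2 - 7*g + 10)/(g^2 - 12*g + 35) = (g - 2)/(g - 7)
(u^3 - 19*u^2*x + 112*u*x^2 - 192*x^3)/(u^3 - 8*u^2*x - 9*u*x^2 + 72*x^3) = (u - 8*x)/(u + 3*x)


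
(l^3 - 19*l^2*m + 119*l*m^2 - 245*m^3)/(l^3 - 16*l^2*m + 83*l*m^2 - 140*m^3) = (l - 7*m)/(l - 4*m)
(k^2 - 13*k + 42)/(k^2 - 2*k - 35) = (k - 6)/(k + 5)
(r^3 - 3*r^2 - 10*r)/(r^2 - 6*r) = (r^2 - 3*r - 10)/(r - 6)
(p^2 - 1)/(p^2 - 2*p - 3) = (p - 1)/(p - 3)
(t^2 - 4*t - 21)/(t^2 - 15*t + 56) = (t + 3)/(t - 8)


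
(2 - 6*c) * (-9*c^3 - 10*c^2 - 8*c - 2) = 54*c^4 + 42*c^3 + 28*c^2 - 4*c - 4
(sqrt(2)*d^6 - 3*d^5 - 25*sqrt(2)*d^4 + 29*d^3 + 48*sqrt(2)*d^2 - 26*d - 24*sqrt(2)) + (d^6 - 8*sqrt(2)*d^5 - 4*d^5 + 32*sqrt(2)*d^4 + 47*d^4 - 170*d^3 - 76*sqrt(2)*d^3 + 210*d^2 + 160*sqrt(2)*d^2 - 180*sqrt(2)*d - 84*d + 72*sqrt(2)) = d^6 + sqrt(2)*d^6 - 8*sqrt(2)*d^5 - 7*d^5 + 7*sqrt(2)*d^4 + 47*d^4 - 141*d^3 - 76*sqrt(2)*d^3 + 210*d^2 + 208*sqrt(2)*d^2 - 180*sqrt(2)*d - 110*d + 48*sqrt(2)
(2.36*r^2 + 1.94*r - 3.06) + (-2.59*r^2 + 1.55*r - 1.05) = -0.23*r^2 + 3.49*r - 4.11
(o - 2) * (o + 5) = o^2 + 3*o - 10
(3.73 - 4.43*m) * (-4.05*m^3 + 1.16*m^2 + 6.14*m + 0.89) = 17.9415*m^4 - 20.2453*m^3 - 22.8734*m^2 + 18.9595*m + 3.3197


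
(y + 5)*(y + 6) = y^2 + 11*y + 30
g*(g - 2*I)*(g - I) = g^3 - 3*I*g^2 - 2*g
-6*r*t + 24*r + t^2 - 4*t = (-6*r + t)*(t - 4)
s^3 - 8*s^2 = s^2*(s - 8)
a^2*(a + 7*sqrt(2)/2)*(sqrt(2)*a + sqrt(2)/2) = sqrt(2)*a^4 + sqrt(2)*a^3/2 + 7*a^3 + 7*a^2/2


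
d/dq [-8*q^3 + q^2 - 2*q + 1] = -24*q^2 + 2*q - 2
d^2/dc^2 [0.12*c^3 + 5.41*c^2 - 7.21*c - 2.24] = 0.72*c + 10.82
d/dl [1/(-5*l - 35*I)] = 1/(5*(l + 7*I)^2)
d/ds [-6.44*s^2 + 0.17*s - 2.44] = 0.17 - 12.88*s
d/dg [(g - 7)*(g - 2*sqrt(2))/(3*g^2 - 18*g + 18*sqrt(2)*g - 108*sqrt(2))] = (g^2 + 8*sqrt(2)*g^2 - 100*sqrt(2)*g - 24 + 336*sqrt(2))/(3*(g^4 - 12*g^3 + 12*sqrt(2)*g^3 - 144*sqrt(2)*g^2 + 108*g^2 - 864*g + 432*sqrt(2)*g + 2592))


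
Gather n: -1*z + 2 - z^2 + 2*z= -z^2 + z + 2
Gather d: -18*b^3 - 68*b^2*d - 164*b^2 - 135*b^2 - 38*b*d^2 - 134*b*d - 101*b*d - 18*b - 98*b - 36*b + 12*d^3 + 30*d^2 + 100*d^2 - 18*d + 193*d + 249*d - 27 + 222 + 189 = -18*b^3 - 299*b^2 - 152*b + 12*d^3 + d^2*(130 - 38*b) + d*(-68*b^2 - 235*b + 424) + 384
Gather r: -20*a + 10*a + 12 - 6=6 - 10*a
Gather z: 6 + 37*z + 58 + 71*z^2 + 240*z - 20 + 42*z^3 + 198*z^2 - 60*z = 42*z^3 + 269*z^2 + 217*z + 44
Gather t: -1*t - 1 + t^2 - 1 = t^2 - t - 2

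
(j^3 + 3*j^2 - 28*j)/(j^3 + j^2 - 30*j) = (j^2 + 3*j - 28)/(j^2 + j - 30)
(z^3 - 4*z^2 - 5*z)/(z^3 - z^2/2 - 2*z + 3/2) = 2*z*(z^2 - 4*z - 5)/(2*z^3 - z^2 - 4*z + 3)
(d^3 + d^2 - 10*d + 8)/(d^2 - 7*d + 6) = (d^2 + 2*d - 8)/(d - 6)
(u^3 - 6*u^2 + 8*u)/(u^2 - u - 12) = u*(u - 2)/(u + 3)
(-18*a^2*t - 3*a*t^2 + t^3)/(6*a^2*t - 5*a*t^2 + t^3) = (-18*a^2 - 3*a*t + t^2)/(6*a^2 - 5*a*t + t^2)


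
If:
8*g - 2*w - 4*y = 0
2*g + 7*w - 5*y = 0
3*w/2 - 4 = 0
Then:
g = 19/6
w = 8/3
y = 5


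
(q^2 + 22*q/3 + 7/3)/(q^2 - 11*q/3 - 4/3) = (q + 7)/(q - 4)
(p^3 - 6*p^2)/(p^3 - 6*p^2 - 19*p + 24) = p^2*(p - 6)/(p^3 - 6*p^2 - 19*p + 24)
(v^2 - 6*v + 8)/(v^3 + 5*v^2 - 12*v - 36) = (v^2 - 6*v + 8)/(v^3 + 5*v^2 - 12*v - 36)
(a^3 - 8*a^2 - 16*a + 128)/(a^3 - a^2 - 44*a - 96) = (a - 4)/(a + 3)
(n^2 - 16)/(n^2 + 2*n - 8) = (n - 4)/(n - 2)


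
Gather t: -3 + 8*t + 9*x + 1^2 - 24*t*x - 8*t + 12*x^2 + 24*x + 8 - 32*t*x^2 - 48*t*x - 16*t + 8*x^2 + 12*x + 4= t*(-32*x^2 - 72*x - 16) + 20*x^2 + 45*x + 10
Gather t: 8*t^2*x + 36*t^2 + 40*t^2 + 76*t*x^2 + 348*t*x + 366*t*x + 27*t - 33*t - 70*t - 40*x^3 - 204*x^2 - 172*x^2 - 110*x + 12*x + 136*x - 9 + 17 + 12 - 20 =t^2*(8*x + 76) + t*(76*x^2 + 714*x - 76) - 40*x^3 - 376*x^2 + 38*x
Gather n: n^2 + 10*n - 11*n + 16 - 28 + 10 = n^2 - n - 2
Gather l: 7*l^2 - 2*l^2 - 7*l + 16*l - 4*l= 5*l^2 + 5*l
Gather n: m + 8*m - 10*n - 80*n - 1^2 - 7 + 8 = 9*m - 90*n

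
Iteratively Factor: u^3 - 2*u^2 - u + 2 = (u - 1)*(u^2 - u - 2) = (u - 1)*(u + 1)*(u - 2)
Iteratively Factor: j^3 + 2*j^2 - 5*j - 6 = (j - 2)*(j^2 + 4*j + 3) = (j - 2)*(j + 1)*(j + 3)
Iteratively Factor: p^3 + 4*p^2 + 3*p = (p + 3)*(p^2 + p) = p*(p + 3)*(p + 1)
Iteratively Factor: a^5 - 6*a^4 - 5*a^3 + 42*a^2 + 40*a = (a + 1)*(a^4 - 7*a^3 + 2*a^2 + 40*a) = (a + 1)*(a + 2)*(a^3 - 9*a^2 + 20*a) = a*(a + 1)*(a + 2)*(a^2 - 9*a + 20) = a*(a - 5)*(a + 1)*(a + 2)*(a - 4)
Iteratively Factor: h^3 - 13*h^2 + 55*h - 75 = (h - 5)*(h^2 - 8*h + 15) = (h - 5)*(h - 3)*(h - 5)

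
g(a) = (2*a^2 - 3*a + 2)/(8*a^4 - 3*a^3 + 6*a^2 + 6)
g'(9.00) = 0.00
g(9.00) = 0.00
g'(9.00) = 0.00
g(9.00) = 0.00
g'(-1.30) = 0.27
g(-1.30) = 0.20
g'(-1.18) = 0.32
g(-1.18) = 0.24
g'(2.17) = -0.02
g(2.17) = 0.03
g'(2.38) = -0.01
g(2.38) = 0.02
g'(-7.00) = 0.00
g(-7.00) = 0.01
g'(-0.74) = 0.39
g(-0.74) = 0.41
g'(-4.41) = 0.01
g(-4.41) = 0.02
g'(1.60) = -0.02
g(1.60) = 0.04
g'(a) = (4*a - 3)/(8*a^4 - 3*a^3 + 6*a^2 + 6) + (2*a^2 - 3*a + 2)*(-32*a^3 + 9*a^2 - 12*a)/(8*a^4 - 3*a^3 + 6*a^2 + 6)^2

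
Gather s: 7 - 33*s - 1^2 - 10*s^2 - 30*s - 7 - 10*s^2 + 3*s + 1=-20*s^2 - 60*s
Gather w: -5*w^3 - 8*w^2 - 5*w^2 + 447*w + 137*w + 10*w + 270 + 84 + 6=-5*w^3 - 13*w^2 + 594*w + 360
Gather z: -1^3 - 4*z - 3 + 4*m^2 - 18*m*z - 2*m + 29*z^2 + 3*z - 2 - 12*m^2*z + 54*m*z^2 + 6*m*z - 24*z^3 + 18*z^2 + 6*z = 4*m^2 - 2*m - 24*z^3 + z^2*(54*m + 47) + z*(-12*m^2 - 12*m + 5) - 6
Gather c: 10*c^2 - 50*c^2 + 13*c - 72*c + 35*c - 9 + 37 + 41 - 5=-40*c^2 - 24*c + 64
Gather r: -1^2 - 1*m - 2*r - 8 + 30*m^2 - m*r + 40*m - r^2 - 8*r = 30*m^2 + 39*m - r^2 + r*(-m - 10) - 9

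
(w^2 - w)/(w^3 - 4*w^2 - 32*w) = (1 - w)/(-w^2 + 4*w + 32)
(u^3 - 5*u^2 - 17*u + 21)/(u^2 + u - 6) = (u^2 - 8*u + 7)/(u - 2)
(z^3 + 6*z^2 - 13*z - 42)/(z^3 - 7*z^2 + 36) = (z + 7)/(z - 6)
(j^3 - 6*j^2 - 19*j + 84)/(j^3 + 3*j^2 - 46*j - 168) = (j - 3)/(j + 6)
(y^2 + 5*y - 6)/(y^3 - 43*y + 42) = (y + 6)/(y^2 + y - 42)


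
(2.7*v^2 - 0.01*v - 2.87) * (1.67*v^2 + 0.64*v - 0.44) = 4.509*v^4 + 1.7113*v^3 - 5.9873*v^2 - 1.8324*v + 1.2628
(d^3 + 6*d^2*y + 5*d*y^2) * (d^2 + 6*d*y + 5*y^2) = d^5 + 12*d^4*y + 46*d^3*y^2 + 60*d^2*y^3 + 25*d*y^4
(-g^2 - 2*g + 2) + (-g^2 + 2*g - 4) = -2*g^2 - 2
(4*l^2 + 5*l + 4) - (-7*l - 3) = 4*l^2 + 12*l + 7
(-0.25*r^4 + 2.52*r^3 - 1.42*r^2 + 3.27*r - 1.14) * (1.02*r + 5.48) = -0.255*r^5 + 1.2004*r^4 + 12.3612*r^3 - 4.4462*r^2 + 16.7568*r - 6.2472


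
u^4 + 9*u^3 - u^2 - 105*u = u*(u - 3)*(u + 5)*(u + 7)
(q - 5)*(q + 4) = q^2 - q - 20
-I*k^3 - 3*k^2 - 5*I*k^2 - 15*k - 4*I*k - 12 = (k + 4)*(k - 3*I)*(-I*k - I)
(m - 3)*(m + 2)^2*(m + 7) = m^4 + 8*m^3 - m^2 - 68*m - 84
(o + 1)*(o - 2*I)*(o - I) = o^3 + o^2 - 3*I*o^2 - 2*o - 3*I*o - 2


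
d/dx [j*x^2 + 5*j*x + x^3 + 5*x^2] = 2*j*x + 5*j + 3*x^2 + 10*x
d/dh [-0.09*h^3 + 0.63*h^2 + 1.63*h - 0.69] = -0.27*h^2 + 1.26*h + 1.63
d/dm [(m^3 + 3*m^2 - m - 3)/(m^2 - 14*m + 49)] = (m^3 - 21*m^2 - 41*m + 13)/(m^3 - 21*m^2 + 147*m - 343)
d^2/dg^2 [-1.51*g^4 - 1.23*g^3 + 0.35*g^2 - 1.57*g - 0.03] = -18.12*g^2 - 7.38*g + 0.7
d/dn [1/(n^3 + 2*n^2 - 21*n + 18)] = (-3*n^2 - 4*n + 21)/(n^3 + 2*n^2 - 21*n + 18)^2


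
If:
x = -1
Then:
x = -1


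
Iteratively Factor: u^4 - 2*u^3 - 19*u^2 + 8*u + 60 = (u - 5)*(u^3 + 3*u^2 - 4*u - 12) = (u - 5)*(u + 2)*(u^2 + u - 6) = (u - 5)*(u + 2)*(u + 3)*(u - 2)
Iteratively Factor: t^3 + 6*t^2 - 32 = (t + 4)*(t^2 + 2*t - 8) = (t - 2)*(t + 4)*(t + 4)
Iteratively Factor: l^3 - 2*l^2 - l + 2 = (l - 2)*(l^2 - 1) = (l - 2)*(l - 1)*(l + 1)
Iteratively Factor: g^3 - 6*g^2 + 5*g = (g - 1)*(g^2 - 5*g) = g*(g - 1)*(g - 5)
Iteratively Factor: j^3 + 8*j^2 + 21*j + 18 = (j + 2)*(j^2 + 6*j + 9) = (j + 2)*(j + 3)*(j + 3)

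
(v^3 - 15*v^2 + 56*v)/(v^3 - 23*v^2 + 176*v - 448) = v/(v - 8)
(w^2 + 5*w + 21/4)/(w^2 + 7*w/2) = (w + 3/2)/w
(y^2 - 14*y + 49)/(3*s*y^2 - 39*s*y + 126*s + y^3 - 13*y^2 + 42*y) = (y - 7)/(3*s*y - 18*s + y^2 - 6*y)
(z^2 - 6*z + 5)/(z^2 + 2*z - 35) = (z - 1)/(z + 7)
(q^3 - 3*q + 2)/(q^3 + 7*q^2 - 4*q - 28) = (q^2 - 2*q + 1)/(q^2 + 5*q - 14)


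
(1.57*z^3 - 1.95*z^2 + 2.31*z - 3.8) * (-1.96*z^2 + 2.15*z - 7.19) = -3.0772*z^5 + 7.1975*z^4 - 20.0084*z^3 + 26.435*z^2 - 24.7789*z + 27.322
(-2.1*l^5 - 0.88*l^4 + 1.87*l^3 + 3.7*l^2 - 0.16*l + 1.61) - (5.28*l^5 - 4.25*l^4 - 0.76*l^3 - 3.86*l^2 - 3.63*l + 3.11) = -7.38*l^5 + 3.37*l^4 + 2.63*l^3 + 7.56*l^2 + 3.47*l - 1.5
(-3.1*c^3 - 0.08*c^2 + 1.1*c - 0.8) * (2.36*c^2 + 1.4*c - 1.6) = -7.316*c^5 - 4.5288*c^4 + 7.444*c^3 - 0.22*c^2 - 2.88*c + 1.28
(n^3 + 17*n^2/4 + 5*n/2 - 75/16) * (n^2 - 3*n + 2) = n^5 + 5*n^4/4 - 33*n^3/4 - 59*n^2/16 + 305*n/16 - 75/8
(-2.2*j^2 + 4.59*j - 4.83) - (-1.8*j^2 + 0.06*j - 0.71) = -0.4*j^2 + 4.53*j - 4.12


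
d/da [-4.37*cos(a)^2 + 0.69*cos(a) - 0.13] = (8.74*cos(a) - 0.69)*sin(a)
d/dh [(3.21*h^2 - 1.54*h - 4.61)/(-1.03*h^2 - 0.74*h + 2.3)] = (-3.9616*h^2 + 5.2694*h - 6.9534)/(1.0609*h^4 + 1.5244*h^3 - 4.1904*h^2 - 3.404*h + 5.29)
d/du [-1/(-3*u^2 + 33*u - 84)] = (11 - 2*u)/(3*(u^2 - 11*u + 28)^2)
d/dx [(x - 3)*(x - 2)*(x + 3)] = 3*x^2 - 4*x - 9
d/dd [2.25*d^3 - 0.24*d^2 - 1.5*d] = 6.75*d^2 - 0.48*d - 1.5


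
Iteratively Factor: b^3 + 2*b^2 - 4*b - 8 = (b + 2)*(b^2 - 4) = (b + 2)^2*(b - 2)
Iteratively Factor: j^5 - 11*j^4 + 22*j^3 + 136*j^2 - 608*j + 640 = (j - 5)*(j^4 - 6*j^3 - 8*j^2 + 96*j - 128) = (j - 5)*(j - 4)*(j^3 - 2*j^2 - 16*j + 32) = (j - 5)*(j - 4)^2*(j^2 + 2*j - 8) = (j - 5)*(j - 4)^2*(j - 2)*(j + 4)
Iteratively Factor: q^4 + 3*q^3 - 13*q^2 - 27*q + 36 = (q + 3)*(q^3 - 13*q + 12) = (q - 1)*(q + 3)*(q^2 + q - 12) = (q - 1)*(q + 3)*(q + 4)*(q - 3)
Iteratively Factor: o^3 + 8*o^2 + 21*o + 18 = (o + 3)*(o^2 + 5*o + 6) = (o + 3)^2*(o + 2)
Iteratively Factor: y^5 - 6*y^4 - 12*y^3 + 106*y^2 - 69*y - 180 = (y + 1)*(y^4 - 7*y^3 - 5*y^2 + 111*y - 180) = (y + 1)*(y + 4)*(y^3 - 11*y^2 + 39*y - 45) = (y - 3)*(y + 1)*(y + 4)*(y^2 - 8*y + 15) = (y - 3)^2*(y + 1)*(y + 4)*(y - 5)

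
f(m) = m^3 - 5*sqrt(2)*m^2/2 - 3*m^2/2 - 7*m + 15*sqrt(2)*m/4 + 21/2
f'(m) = 3*m^2 - 5*sqrt(2)*m - 3*m - 7 + 15*sqrt(2)/4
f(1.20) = 2.94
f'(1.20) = -9.46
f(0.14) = 10.17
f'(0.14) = -3.05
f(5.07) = 2.78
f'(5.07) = 24.36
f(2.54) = -9.91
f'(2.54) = -7.92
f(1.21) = 2.85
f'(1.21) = -9.49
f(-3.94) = -122.15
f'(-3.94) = 84.55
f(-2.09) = -17.08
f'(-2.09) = 32.46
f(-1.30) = 2.00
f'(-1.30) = 16.47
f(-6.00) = -376.60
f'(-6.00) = 166.73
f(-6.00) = -376.60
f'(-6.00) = 166.73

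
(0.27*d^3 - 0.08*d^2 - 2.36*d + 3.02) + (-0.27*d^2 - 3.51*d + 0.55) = 0.27*d^3 - 0.35*d^2 - 5.87*d + 3.57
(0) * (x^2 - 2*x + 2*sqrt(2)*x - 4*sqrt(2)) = 0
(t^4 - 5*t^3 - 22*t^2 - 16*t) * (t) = t^5 - 5*t^4 - 22*t^3 - 16*t^2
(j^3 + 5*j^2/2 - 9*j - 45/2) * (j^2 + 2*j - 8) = j^5 + 9*j^4/2 - 12*j^3 - 121*j^2/2 + 27*j + 180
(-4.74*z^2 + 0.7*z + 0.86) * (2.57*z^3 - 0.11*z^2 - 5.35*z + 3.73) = -12.1818*z^5 + 2.3204*z^4 + 27.4922*z^3 - 21.5198*z^2 - 1.99*z + 3.2078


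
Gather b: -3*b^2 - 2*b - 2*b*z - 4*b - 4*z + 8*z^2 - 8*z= -3*b^2 + b*(-2*z - 6) + 8*z^2 - 12*z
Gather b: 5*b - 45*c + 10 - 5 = 5*b - 45*c + 5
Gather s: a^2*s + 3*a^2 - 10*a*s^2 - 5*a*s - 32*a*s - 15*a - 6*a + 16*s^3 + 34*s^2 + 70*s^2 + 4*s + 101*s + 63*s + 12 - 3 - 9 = 3*a^2 - 21*a + 16*s^3 + s^2*(104 - 10*a) + s*(a^2 - 37*a + 168)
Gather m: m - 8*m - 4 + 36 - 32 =-7*m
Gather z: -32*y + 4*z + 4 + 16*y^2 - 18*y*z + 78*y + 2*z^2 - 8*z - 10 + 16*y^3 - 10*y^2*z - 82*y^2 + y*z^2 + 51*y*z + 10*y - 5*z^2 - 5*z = 16*y^3 - 66*y^2 + 56*y + z^2*(y - 3) + z*(-10*y^2 + 33*y - 9) - 6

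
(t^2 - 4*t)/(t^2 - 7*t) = (t - 4)/(t - 7)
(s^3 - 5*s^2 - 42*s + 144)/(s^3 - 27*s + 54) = (s - 8)/(s - 3)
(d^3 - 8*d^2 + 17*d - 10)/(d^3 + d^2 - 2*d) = (d^2 - 7*d + 10)/(d*(d + 2))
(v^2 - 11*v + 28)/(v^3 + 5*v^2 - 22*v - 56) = (v - 7)/(v^2 + 9*v + 14)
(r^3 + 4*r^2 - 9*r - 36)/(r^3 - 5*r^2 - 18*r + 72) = (r + 3)/(r - 6)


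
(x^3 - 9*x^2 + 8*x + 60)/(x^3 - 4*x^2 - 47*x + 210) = (x + 2)/(x + 7)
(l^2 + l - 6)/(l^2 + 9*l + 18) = (l - 2)/(l + 6)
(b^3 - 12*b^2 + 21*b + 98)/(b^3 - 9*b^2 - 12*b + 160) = (b^3 - 12*b^2 + 21*b + 98)/(b^3 - 9*b^2 - 12*b + 160)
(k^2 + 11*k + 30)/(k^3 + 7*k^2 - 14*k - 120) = 1/(k - 4)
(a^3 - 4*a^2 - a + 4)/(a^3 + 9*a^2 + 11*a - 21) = (a^2 - 3*a - 4)/(a^2 + 10*a + 21)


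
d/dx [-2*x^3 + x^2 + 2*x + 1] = -6*x^2 + 2*x + 2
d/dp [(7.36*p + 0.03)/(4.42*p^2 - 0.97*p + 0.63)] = (-32.5312*p^2 - 0.2652*p + 4.6659)/(19.5364*p^4 - 8.5748*p^3 + 6.5101*p^2 - 1.2222*p + 0.3969)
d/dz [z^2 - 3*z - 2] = 2*z - 3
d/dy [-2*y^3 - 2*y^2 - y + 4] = -6*y^2 - 4*y - 1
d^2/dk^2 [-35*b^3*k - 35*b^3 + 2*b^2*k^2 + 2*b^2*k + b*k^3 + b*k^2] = 2*b*(2*b + 3*k + 1)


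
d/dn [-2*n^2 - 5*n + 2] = -4*n - 5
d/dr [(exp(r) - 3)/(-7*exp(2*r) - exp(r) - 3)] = ((exp(r) - 3)*(14*exp(r) + 1) - 7*exp(2*r) - exp(r) - 3)*exp(r)/(7*exp(2*r) + exp(r) + 3)^2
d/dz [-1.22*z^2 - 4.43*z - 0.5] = -2.44*z - 4.43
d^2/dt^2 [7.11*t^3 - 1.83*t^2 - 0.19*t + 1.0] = 42.66*t - 3.66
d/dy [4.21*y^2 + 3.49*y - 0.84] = 8.42*y + 3.49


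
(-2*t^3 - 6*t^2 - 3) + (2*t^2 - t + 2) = -2*t^3 - 4*t^2 - t - 1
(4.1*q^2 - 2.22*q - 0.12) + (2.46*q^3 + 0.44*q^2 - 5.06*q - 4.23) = 2.46*q^3 + 4.54*q^2 - 7.28*q - 4.35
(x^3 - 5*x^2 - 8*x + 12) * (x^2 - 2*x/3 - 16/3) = x^5 - 17*x^4/3 - 10*x^3 + 44*x^2 + 104*x/3 - 64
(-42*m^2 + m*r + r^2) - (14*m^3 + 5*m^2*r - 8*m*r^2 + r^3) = -14*m^3 - 5*m^2*r - 42*m^2 + 8*m*r^2 + m*r - r^3 + r^2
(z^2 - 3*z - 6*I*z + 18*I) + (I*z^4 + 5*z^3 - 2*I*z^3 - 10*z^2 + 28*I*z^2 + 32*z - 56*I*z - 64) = I*z^4 + 5*z^3 - 2*I*z^3 - 9*z^2 + 28*I*z^2 + 29*z - 62*I*z - 64 + 18*I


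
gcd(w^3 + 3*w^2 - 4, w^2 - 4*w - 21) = 1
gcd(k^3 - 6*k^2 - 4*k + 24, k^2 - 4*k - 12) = k^2 - 4*k - 12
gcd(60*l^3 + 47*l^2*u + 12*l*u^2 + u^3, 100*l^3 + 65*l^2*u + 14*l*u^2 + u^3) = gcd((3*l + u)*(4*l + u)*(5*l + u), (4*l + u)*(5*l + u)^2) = 20*l^2 + 9*l*u + u^2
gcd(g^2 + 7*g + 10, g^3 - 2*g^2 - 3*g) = 1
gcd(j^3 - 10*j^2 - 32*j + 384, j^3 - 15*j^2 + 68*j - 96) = j - 8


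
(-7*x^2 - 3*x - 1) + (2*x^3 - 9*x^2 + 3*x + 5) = 2*x^3 - 16*x^2 + 4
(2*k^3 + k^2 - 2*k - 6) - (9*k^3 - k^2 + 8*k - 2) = -7*k^3 + 2*k^2 - 10*k - 4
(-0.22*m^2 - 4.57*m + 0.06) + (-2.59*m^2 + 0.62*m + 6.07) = -2.81*m^2 - 3.95*m + 6.13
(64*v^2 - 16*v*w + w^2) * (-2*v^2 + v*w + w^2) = -128*v^4 + 96*v^3*w + 46*v^2*w^2 - 15*v*w^3 + w^4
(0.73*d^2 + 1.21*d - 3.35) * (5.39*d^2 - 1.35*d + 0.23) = 3.9347*d^4 + 5.5364*d^3 - 19.5221*d^2 + 4.8008*d - 0.7705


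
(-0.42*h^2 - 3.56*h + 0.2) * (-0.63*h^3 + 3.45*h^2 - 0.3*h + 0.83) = 0.2646*h^5 + 0.7938*h^4 - 12.282*h^3 + 1.4094*h^2 - 3.0148*h + 0.166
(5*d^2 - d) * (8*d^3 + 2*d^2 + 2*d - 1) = 40*d^5 + 2*d^4 + 8*d^3 - 7*d^2 + d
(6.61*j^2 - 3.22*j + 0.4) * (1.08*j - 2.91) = 7.1388*j^3 - 22.7127*j^2 + 9.8022*j - 1.164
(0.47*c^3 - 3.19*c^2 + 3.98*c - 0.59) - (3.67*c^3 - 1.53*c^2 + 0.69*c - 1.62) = -3.2*c^3 - 1.66*c^2 + 3.29*c + 1.03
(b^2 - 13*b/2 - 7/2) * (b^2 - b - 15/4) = b^4 - 15*b^3/2 - 3*b^2/4 + 223*b/8 + 105/8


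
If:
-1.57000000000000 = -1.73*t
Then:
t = 0.91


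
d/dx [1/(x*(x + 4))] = 2*(-x - 2)/(x^2*(x^2 + 8*x + 16))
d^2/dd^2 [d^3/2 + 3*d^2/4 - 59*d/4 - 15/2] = 3*d + 3/2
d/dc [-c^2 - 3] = -2*c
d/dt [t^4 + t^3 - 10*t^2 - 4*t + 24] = 4*t^3 + 3*t^2 - 20*t - 4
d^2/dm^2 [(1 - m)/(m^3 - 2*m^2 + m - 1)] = 2*(-(m - 1)*(3*m^2 - 4*m + 1)^2 + (3*m^2 - 4*m + (m - 1)*(3*m - 2) + 1)*(m^3 - 2*m^2 + m - 1))/(m^3 - 2*m^2 + m - 1)^3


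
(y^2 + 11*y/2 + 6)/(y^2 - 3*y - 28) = (y + 3/2)/(y - 7)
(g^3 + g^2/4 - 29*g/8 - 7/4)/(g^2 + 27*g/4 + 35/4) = (g^2 - 3*g/2 - 1)/(g + 5)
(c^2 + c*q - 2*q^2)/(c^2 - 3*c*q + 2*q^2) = (-c - 2*q)/(-c + 2*q)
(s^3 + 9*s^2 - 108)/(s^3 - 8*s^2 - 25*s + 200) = (s^3 + 9*s^2 - 108)/(s^3 - 8*s^2 - 25*s + 200)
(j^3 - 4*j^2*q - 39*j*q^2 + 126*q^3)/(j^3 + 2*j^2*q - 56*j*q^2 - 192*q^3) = (-j^2 + 10*j*q - 21*q^2)/(-j^2 + 4*j*q + 32*q^2)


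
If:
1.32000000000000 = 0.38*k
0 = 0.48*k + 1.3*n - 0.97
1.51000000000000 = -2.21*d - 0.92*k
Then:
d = -2.13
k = 3.47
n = -0.54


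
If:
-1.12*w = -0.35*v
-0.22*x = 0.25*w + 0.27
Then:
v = -2.816*x - 3.456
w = -0.88*x - 1.08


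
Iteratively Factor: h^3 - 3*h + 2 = (h - 1)*(h^2 + h - 2) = (h - 1)*(h + 2)*(h - 1)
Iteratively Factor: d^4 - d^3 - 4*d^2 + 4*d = (d - 2)*(d^3 + d^2 - 2*d) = (d - 2)*(d - 1)*(d^2 + 2*d) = (d - 2)*(d - 1)*(d + 2)*(d)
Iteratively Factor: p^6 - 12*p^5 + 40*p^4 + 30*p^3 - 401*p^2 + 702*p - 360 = (p - 1)*(p^5 - 11*p^4 + 29*p^3 + 59*p^2 - 342*p + 360) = (p - 5)*(p - 1)*(p^4 - 6*p^3 - p^2 + 54*p - 72) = (p - 5)*(p - 3)*(p - 1)*(p^3 - 3*p^2 - 10*p + 24) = (p - 5)*(p - 3)*(p - 2)*(p - 1)*(p^2 - p - 12) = (p - 5)*(p - 4)*(p - 3)*(p - 2)*(p - 1)*(p + 3)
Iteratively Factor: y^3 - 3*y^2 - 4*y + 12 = (y - 3)*(y^2 - 4) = (y - 3)*(y - 2)*(y + 2)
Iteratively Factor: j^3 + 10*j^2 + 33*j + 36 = (j + 3)*(j^2 + 7*j + 12) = (j + 3)*(j + 4)*(j + 3)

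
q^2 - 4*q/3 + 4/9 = (q - 2/3)^2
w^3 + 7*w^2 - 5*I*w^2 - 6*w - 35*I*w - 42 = (w + 7)*(w - 3*I)*(w - 2*I)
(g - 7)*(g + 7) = g^2 - 49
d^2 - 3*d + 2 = (d - 2)*(d - 1)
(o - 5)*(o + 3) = o^2 - 2*o - 15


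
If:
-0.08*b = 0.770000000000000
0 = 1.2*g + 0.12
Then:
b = -9.62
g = -0.10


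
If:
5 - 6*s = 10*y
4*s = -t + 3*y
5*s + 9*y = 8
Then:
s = -35/4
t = 209/4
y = 23/4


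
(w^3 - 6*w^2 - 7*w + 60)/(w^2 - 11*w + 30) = (w^2 - w - 12)/(w - 6)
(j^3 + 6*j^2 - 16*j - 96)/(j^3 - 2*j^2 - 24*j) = (j^2 + 2*j - 24)/(j*(j - 6))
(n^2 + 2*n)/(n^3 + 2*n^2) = 1/n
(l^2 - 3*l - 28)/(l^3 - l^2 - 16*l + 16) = (l - 7)/(l^2 - 5*l + 4)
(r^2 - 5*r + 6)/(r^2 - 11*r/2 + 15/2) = 2*(r - 2)/(2*r - 5)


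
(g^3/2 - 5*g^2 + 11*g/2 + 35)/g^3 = (g^3 - 10*g^2 + 11*g + 70)/(2*g^3)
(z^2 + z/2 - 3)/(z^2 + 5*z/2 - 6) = (z + 2)/(z + 4)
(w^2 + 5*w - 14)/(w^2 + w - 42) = (w - 2)/(w - 6)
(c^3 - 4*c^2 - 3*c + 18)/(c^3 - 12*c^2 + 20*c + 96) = (c^2 - 6*c + 9)/(c^2 - 14*c + 48)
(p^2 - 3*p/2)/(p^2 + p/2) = (2*p - 3)/(2*p + 1)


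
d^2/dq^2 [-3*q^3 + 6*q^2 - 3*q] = 12 - 18*q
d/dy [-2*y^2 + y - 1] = 1 - 4*y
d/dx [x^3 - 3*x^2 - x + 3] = 3*x^2 - 6*x - 1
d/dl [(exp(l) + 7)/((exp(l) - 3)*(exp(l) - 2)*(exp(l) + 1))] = (-2*exp(3*l) - 17*exp(2*l) + 56*exp(l) - 1)*exp(l)/(exp(6*l) - 8*exp(5*l) + 18*exp(4*l) + 4*exp(3*l) - 47*exp(2*l) + 12*exp(l) + 36)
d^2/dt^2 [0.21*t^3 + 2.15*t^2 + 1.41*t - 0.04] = 1.26*t + 4.3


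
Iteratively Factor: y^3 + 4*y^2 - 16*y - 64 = (y - 4)*(y^2 + 8*y + 16) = (y - 4)*(y + 4)*(y + 4)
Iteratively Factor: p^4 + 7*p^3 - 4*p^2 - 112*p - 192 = (p + 3)*(p^3 + 4*p^2 - 16*p - 64) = (p + 3)*(p + 4)*(p^2 - 16) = (p - 4)*(p + 3)*(p + 4)*(p + 4)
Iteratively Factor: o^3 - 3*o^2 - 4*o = (o - 4)*(o^2 + o) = o*(o - 4)*(o + 1)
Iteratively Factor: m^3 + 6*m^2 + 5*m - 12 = (m + 3)*(m^2 + 3*m - 4) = (m - 1)*(m + 3)*(m + 4)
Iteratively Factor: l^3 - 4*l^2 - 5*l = (l)*(l^2 - 4*l - 5) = l*(l - 5)*(l + 1)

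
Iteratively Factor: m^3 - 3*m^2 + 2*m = (m)*(m^2 - 3*m + 2) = m*(m - 1)*(m - 2)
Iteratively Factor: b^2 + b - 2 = (b - 1)*(b + 2)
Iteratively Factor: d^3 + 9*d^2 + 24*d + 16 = (d + 4)*(d^2 + 5*d + 4) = (d + 1)*(d + 4)*(d + 4)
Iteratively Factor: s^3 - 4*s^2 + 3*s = (s)*(s^2 - 4*s + 3) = s*(s - 1)*(s - 3)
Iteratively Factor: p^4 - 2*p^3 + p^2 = (p)*(p^3 - 2*p^2 + p) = p*(p - 1)*(p^2 - p) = p*(p - 1)^2*(p)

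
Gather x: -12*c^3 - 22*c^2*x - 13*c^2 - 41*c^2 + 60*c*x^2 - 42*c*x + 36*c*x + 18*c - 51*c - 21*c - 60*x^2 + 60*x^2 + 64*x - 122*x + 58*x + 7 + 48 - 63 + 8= -12*c^3 - 54*c^2 + 60*c*x^2 - 54*c + x*(-22*c^2 - 6*c)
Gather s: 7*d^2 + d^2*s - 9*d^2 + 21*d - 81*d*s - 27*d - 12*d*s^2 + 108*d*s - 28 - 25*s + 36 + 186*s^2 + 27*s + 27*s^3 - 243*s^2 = -2*d^2 - 6*d + 27*s^3 + s^2*(-12*d - 57) + s*(d^2 + 27*d + 2) + 8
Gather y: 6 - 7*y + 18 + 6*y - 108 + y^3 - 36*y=y^3 - 37*y - 84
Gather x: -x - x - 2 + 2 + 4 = 4 - 2*x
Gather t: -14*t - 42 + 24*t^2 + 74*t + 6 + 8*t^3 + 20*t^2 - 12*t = 8*t^3 + 44*t^2 + 48*t - 36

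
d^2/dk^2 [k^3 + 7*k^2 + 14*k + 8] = 6*k + 14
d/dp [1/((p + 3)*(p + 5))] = 2*(-p - 4)/(p^4 + 16*p^3 + 94*p^2 + 240*p + 225)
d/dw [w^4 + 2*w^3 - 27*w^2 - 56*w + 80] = 4*w^3 + 6*w^2 - 54*w - 56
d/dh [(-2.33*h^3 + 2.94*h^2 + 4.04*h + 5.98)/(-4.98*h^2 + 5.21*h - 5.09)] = (11.6034*h^4 - 24.2786*h^3 + 71.0157*h^2 + 29.6316*h - 51.7194)/(24.8004*h^4 - 51.8916*h^3 + 77.8405*h^2 - 53.0378*h + 25.9081)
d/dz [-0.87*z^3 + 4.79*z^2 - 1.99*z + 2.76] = -2.61*z^2 + 9.58*z - 1.99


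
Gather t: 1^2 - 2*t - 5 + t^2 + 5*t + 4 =t^2 + 3*t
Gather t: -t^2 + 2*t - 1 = -t^2 + 2*t - 1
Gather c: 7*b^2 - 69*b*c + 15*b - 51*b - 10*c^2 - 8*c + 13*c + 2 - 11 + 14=7*b^2 - 36*b - 10*c^2 + c*(5 - 69*b) + 5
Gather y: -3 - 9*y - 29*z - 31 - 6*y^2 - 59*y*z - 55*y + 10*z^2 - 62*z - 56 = -6*y^2 + y*(-59*z - 64) + 10*z^2 - 91*z - 90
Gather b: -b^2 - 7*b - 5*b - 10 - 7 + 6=-b^2 - 12*b - 11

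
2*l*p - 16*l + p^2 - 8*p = (2*l + p)*(p - 8)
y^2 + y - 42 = (y - 6)*(y + 7)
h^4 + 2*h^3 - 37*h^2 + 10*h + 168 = (h - 4)*(h - 3)*(h + 2)*(h + 7)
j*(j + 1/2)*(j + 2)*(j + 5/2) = j^4 + 5*j^3 + 29*j^2/4 + 5*j/2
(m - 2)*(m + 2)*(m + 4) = m^3 + 4*m^2 - 4*m - 16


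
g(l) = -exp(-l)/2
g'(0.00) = 0.50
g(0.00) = -0.50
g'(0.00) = 0.50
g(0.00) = -0.50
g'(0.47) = 0.31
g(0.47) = -0.31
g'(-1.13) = 1.55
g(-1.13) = -1.55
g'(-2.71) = 7.51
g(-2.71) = -7.51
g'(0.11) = 0.45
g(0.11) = -0.45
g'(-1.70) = 2.74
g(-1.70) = -2.74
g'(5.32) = 0.00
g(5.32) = -0.00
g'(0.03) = 0.49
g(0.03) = -0.49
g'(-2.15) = 4.29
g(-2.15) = -4.29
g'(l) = exp(-l)/2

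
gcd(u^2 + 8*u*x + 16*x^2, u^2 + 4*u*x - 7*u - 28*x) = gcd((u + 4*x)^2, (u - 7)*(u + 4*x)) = u + 4*x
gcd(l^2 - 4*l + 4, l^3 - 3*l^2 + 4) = l^2 - 4*l + 4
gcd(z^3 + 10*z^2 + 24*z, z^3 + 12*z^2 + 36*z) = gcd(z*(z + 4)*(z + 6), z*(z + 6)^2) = z^2 + 6*z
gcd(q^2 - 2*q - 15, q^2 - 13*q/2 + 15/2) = q - 5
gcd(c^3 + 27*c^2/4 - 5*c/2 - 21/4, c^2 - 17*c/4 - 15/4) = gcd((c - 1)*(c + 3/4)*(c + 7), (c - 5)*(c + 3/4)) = c + 3/4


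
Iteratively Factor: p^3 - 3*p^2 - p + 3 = (p - 3)*(p^2 - 1) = (p - 3)*(p - 1)*(p + 1)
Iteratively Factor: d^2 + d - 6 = (d - 2)*(d + 3)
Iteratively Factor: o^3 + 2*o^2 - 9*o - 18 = (o + 3)*(o^2 - o - 6) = (o + 2)*(o + 3)*(o - 3)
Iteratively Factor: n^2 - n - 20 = (n - 5)*(n + 4)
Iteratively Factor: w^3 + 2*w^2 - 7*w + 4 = (w + 4)*(w^2 - 2*w + 1) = (w - 1)*(w + 4)*(w - 1)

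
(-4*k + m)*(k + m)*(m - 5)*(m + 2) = -4*k^2*m^2 + 12*k^2*m + 40*k^2 - 3*k*m^3 + 9*k*m^2 + 30*k*m + m^4 - 3*m^3 - 10*m^2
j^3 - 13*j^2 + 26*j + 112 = (j - 8)*(j - 7)*(j + 2)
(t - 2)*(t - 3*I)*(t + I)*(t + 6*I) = t^4 - 2*t^3 + 4*I*t^3 + 15*t^2 - 8*I*t^2 - 30*t + 18*I*t - 36*I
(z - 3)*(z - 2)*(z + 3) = z^3 - 2*z^2 - 9*z + 18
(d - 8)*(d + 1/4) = d^2 - 31*d/4 - 2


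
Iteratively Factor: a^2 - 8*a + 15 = (a - 5)*(a - 3)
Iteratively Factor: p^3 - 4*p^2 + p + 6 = (p + 1)*(p^2 - 5*p + 6) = (p - 2)*(p + 1)*(p - 3)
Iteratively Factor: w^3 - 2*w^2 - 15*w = (w + 3)*(w^2 - 5*w) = w*(w + 3)*(w - 5)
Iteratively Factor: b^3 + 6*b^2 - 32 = (b + 4)*(b^2 + 2*b - 8) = (b + 4)^2*(b - 2)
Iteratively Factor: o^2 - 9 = (o + 3)*(o - 3)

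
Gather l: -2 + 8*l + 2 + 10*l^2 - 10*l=10*l^2 - 2*l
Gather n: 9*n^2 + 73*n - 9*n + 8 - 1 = 9*n^2 + 64*n + 7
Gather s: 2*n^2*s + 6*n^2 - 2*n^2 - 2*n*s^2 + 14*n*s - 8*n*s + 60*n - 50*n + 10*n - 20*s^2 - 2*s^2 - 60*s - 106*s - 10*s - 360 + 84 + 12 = 4*n^2 + 20*n + s^2*(-2*n - 22) + s*(2*n^2 + 6*n - 176) - 264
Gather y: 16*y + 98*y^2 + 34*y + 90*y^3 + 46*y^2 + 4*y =90*y^3 + 144*y^2 + 54*y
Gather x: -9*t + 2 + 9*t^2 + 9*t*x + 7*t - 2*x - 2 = 9*t^2 - 2*t + x*(9*t - 2)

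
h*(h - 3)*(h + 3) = h^3 - 9*h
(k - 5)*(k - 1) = k^2 - 6*k + 5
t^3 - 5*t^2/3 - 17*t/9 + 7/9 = (t - 7/3)*(t - 1/3)*(t + 1)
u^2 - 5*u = u*(u - 5)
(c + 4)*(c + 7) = c^2 + 11*c + 28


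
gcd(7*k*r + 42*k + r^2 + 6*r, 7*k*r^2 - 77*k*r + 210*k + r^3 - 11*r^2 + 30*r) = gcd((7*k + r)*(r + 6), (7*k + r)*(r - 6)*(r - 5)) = 7*k + r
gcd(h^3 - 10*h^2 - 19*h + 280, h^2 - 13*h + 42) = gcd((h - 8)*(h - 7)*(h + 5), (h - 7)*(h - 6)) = h - 7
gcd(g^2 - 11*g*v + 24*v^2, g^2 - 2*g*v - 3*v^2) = -g + 3*v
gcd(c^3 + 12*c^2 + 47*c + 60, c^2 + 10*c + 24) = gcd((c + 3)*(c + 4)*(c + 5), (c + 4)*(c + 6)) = c + 4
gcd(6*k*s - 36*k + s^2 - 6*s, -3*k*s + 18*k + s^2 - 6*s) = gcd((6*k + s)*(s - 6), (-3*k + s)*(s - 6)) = s - 6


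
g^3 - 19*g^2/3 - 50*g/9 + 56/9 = (g - 7)*(g - 2/3)*(g + 4/3)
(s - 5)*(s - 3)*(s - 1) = s^3 - 9*s^2 + 23*s - 15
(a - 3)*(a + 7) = a^2 + 4*a - 21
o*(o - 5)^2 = o^3 - 10*o^2 + 25*o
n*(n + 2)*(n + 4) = n^3 + 6*n^2 + 8*n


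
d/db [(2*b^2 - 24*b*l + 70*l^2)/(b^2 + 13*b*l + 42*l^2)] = 2*l*(25*b^2 + 14*b*l - 959*l^2)/(b^4 + 26*b^3*l + 253*b^2*l^2 + 1092*b*l^3 + 1764*l^4)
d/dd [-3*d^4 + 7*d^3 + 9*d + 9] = -12*d^3 + 21*d^2 + 9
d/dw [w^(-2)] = -2/w^3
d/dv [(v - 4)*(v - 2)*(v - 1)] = 3*v^2 - 14*v + 14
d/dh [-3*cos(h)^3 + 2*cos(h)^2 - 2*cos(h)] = (9*cos(h)^2 - 4*cos(h) + 2)*sin(h)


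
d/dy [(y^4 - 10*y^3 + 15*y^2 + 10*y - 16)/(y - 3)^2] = 2*(y^4 - 11*y^3 + 45*y^2 - 50*y + 1)/(y^3 - 9*y^2 + 27*y - 27)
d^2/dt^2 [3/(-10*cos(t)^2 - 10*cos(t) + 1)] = 30*(40*sin(t)^4 - 34*sin(t)^2 - 73*cos(t)/2 + 15*cos(3*t)/2 - 28)/(-10*sin(t)^2 + 10*cos(t) + 9)^3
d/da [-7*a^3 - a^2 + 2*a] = -21*a^2 - 2*a + 2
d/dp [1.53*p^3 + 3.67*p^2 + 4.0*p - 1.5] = 4.59*p^2 + 7.34*p + 4.0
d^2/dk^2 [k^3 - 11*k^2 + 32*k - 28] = 6*k - 22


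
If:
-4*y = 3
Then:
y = -3/4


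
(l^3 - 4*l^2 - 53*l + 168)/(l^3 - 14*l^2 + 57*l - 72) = (l + 7)/(l - 3)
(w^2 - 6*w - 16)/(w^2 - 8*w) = (w + 2)/w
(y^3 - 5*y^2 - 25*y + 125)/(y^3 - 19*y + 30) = (y^2 - 10*y + 25)/(y^2 - 5*y + 6)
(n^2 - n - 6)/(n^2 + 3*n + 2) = (n - 3)/(n + 1)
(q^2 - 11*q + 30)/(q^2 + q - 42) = (q - 5)/(q + 7)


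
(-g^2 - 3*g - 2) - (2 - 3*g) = -g^2 - 4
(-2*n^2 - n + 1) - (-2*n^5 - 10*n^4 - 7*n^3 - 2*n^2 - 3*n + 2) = 2*n^5 + 10*n^4 + 7*n^3 + 2*n - 1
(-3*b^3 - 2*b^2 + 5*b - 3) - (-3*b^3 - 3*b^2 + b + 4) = b^2 + 4*b - 7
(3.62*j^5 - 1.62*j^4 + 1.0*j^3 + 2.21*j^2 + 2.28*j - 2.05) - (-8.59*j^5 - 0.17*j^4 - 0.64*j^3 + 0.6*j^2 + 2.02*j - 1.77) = 12.21*j^5 - 1.45*j^4 + 1.64*j^3 + 1.61*j^2 + 0.26*j - 0.28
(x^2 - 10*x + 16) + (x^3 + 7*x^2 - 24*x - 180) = x^3 + 8*x^2 - 34*x - 164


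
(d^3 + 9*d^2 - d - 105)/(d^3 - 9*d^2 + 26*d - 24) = (d^2 + 12*d + 35)/(d^2 - 6*d + 8)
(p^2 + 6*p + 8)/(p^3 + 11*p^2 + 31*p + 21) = (p^2 + 6*p + 8)/(p^3 + 11*p^2 + 31*p + 21)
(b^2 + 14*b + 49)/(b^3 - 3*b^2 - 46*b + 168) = (b + 7)/(b^2 - 10*b + 24)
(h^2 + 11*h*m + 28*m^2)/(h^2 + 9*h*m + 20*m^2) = (h + 7*m)/(h + 5*m)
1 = 1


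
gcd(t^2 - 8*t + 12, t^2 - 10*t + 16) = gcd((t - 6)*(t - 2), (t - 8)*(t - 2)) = t - 2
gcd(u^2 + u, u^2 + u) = u^2 + u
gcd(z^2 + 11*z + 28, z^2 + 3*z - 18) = 1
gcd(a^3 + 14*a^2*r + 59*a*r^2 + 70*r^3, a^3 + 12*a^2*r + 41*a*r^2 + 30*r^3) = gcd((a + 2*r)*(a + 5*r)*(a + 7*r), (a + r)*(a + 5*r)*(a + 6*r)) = a + 5*r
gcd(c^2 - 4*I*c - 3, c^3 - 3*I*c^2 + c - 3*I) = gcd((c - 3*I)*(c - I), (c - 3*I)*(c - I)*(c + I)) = c^2 - 4*I*c - 3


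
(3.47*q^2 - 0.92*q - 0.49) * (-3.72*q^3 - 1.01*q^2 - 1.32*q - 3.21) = -12.9084*q^5 - 0.0823*q^4 - 1.8284*q^3 - 9.4294*q^2 + 3.6*q + 1.5729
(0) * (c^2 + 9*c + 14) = 0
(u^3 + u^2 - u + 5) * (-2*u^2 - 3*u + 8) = -2*u^5 - 5*u^4 + 7*u^3 + u^2 - 23*u + 40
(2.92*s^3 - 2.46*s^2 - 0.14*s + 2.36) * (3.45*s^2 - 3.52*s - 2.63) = 10.074*s^5 - 18.7654*s^4 + 0.496600000000001*s^3 + 15.1046*s^2 - 7.939*s - 6.2068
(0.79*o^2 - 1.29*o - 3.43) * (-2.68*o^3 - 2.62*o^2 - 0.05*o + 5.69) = -2.1172*o^5 + 1.3874*o^4 + 12.5327*o^3 + 13.5462*o^2 - 7.1686*o - 19.5167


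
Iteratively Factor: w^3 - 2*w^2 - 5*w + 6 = (w - 1)*(w^2 - w - 6) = (w - 1)*(w + 2)*(w - 3)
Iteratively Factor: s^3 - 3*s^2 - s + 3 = (s - 3)*(s^2 - 1) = (s - 3)*(s + 1)*(s - 1)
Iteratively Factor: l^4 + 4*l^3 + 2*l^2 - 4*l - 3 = (l - 1)*(l^3 + 5*l^2 + 7*l + 3) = (l - 1)*(l + 1)*(l^2 + 4*l + 3) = (l - 1)*(l + 1)*(l + 3)*(l + 1)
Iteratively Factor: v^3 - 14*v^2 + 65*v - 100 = (v - 5)*(v^2 - 9*v + 20) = (v - 5)*(v - 4)*(v - 5)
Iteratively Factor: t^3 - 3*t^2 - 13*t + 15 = (t - 1)*(t^2 - 2*t - 15) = (t - 5)*(t - 1)*(t + 3)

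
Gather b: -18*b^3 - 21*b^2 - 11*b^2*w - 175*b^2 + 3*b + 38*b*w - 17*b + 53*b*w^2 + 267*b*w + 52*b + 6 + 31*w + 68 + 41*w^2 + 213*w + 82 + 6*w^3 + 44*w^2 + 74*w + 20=-18*b^3 + b^2*(-11*w - 196) + b*(53*w^2 + 305*w + 38) + 6*w^3 + 85*w^2 + 318*w + 176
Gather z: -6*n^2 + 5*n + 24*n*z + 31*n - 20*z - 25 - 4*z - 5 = -6*n^2 + 36*n + z*(24*n - 24) - 30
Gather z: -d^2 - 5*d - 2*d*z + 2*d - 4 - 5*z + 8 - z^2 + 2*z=-d^2 - 3*d - z^2 + z*(-2*d - 3) + 4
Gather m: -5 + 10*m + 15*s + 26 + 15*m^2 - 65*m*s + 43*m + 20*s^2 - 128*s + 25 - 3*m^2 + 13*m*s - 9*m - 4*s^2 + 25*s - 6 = 12*m^2 + m*(44 - 52*s) + 16*s^2 - 88*s + 40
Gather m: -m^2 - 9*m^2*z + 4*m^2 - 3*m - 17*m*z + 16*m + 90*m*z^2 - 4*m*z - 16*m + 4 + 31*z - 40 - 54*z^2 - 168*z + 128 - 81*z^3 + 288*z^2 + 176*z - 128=m^2*(3 - 9*z) + m*(90*z^2 - 21*z - 3) - 81*z^3 + 234*z^2 + 39*z - 36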